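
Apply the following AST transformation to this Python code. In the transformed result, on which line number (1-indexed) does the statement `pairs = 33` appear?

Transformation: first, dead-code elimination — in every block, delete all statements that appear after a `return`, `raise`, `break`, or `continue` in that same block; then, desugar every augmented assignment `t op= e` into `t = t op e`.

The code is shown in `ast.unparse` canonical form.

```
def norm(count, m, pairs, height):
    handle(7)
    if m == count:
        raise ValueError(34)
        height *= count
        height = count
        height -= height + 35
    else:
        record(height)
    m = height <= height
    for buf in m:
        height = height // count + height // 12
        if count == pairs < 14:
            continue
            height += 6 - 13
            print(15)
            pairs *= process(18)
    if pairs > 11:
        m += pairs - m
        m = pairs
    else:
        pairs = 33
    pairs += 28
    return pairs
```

16

Transformed code:
def norm(count, m, pairs, height):
    handle(7)
    if m == count:
        raise ValueError(34)
    else:
        record(height)
    m = height <= height
    for buf in m:
        height = height // count + height // 12
        if count == pairs < 14:
            continue
    if pairs > 11:
        m = m + (pairs - m)
        m = pairs
    else:
        pairs = 33
    pairs = pairs + 28
    return pairs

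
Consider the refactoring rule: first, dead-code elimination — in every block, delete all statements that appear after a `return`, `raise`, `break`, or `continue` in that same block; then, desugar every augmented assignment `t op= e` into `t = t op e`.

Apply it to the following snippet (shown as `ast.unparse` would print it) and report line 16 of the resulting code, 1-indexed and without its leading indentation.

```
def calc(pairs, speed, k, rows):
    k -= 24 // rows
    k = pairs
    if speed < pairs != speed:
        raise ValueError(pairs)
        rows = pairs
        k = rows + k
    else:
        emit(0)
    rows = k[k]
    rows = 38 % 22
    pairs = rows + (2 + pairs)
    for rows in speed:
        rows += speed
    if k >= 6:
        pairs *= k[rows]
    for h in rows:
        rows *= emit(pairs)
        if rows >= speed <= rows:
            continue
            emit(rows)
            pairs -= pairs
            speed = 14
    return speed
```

Transformed code:
def calc(pairs, speed, k, rows):
    k = k - 24 // rows
    k = pairs
    if speed < pairs != speed:
        raise ValueError(pairs)
    else:
        emit(0)
    rows = k[k]
    rows = 38 % 22
    pairs = rows + (2 + pairs)
    for rows in speed:
        rows = rows + speed
    if k >= 6:
        pairs = pairs * k[rows]
    for h in rows:
        rows = rows * emit(pairs)
        if rows >= speed <= rows:
            continue
    return speed

rows = rows * emit(pairs)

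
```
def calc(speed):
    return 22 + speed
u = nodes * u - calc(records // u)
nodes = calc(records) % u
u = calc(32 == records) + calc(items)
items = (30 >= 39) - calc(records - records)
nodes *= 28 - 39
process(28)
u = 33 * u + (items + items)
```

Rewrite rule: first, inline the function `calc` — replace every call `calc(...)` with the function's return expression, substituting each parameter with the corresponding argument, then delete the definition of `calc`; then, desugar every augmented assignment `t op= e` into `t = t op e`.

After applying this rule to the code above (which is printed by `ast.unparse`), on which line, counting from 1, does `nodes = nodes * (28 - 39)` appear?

Transformed code:
u = nodes * u - (22 + records // u)
nodes = (22 + records) % u
u = 22 + (32 == records) + (22 + items)
items = (30 >= 39) - (22 + (records - records))
nodes = nodes * (28 - 39)
process(28)
u = 33 * u + (items + items)

5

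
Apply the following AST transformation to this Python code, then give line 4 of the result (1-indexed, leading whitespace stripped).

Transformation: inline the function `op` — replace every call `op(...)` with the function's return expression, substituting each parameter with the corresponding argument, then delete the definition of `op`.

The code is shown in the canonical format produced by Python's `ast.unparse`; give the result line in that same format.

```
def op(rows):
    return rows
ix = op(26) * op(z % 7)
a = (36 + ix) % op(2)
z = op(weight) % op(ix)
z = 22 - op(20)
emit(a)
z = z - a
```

Transformed code:
ix = 26 * (z % 7)
a = (36 + ix) % 2
z = weight % ix
z = 22 - 20
emit(a)
z = z - a

z = 22 - 20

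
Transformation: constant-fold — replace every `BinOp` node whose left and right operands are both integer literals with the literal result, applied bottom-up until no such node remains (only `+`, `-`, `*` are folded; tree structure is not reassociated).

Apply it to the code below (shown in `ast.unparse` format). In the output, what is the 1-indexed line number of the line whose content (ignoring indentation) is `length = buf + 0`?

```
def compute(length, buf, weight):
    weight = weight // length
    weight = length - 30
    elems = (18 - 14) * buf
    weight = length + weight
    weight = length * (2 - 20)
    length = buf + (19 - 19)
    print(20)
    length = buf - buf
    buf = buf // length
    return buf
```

7

Transformed code:
def compute(length, buf, weight):
    weight = weight // length
    weight = length - 30
    elems = 4 * buf
    weight = length + weight
    weight = length * -18
    length = buf + 0
    print(20)
    length = buf - buf
    buf = buf // length
    return buf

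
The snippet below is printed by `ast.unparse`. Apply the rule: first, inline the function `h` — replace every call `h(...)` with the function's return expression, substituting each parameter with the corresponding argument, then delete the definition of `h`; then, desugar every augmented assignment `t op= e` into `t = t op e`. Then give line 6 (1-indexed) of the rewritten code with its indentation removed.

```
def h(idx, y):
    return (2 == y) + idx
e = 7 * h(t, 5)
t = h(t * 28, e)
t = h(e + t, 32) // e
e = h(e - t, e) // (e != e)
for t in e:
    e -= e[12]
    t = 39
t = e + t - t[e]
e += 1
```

Transformed code:
e = 7 * ((2 == 5) + t)
t = (2 == e) + t * 28
t = ((2 == 32) + (e + t)) // e
e = ((2 == e) + (e - t)) // (e != e)
for t in e:
    e = e - e[12]
    t = 39
t = e + t - t[e]
e = e + 1

e = e - e[12]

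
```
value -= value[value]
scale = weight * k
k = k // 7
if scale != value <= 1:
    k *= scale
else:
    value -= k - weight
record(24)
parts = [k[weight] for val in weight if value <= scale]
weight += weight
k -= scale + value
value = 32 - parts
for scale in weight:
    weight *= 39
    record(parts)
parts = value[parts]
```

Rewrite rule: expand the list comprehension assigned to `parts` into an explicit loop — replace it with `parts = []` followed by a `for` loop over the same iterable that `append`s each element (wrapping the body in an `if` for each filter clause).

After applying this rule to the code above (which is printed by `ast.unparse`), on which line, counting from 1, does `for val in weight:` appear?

10

Transformed code:
value -= value[value]
scale = weight * k
k = k // 7
if scale != value <= 1:
    k *= scale
else:
    value -= k - weight
record(24)
parts = []
for val in weight:
    if value <= scale:
        parts.append(k[weight])
weight += weight
k -= scale + value
value = 32 - parts
for scale in weight:
    weight *= 39
    record(parts)
parts = value[parts]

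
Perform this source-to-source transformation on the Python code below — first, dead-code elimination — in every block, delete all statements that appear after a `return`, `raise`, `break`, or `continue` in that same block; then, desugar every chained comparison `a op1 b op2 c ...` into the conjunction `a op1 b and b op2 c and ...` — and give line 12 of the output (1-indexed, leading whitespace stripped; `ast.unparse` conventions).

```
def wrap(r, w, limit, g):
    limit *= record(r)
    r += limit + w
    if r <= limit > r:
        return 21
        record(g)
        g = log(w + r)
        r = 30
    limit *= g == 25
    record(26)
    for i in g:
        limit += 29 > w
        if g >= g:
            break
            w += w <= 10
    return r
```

Transformed code:
def wrap(r, w, limit, g):
    limit *= record(r)
    r += limit + w
    if r <= limit and limit > r:
        return 21
    limit *= g == 25
    record(26)
    for i in g:
        limit += 29 > w
        if g >= g:
            break
    return r

return r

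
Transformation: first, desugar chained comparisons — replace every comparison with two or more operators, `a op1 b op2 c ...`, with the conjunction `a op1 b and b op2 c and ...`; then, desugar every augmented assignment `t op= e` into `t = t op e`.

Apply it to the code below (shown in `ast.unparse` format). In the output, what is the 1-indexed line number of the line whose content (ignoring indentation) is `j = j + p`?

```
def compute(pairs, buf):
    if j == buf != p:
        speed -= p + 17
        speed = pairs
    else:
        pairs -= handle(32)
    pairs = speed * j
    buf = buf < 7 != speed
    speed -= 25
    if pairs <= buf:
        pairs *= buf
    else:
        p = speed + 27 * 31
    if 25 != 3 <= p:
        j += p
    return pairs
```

15

Transformed code:
def compute(pairs, buf):
    if j == buf and buf != p:
        speed = speed - (p + 17)
        speed = pairs
    else:
        pairs = pairs - handle(32)
    pairs = speed * j
    buf = buf < 7 and 7 != speed
    speed = speed - 25
    if pairs <= buf:
        pairs = pairs * buf
    else:
        p = speed + 27 * 31
    if 25 != 3 and 3 <= p:
        j = j + p
    return pairs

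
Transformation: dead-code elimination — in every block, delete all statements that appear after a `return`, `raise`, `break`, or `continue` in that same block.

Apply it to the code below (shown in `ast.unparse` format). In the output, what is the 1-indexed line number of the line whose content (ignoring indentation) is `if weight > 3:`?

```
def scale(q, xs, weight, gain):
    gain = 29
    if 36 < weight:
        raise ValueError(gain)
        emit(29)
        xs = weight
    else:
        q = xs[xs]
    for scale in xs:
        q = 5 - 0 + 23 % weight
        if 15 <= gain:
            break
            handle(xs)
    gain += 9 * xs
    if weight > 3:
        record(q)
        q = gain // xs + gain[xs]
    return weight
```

Transformed code:
def scale(q, xs, weight, gain):
    gain = 29
    if 36 < weight:
        raise ValueError(gain)
    else:
        q = xs[xs]
    for scale in xs:
        q = 5 - 0 + 23 % weight
        if 15 <= gain:
            break
    gain += 9 * xs
    if weight > 3:
        record(q)
        q = gain // xs + gain[xs]
    return weight

12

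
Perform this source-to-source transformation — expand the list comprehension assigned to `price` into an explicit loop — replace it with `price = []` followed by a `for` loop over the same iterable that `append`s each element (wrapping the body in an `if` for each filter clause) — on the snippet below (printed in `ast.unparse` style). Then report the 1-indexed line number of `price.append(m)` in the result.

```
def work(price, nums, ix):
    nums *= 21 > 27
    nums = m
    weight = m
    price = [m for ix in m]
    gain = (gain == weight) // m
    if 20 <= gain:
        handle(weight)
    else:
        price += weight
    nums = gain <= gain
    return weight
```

Transformed code:
def work(price, nums, ix):
    nums *= 21 > 27
    nums = m
    weight = m
    price = []
    for ix in m:
        price.append(m)
    gain = (gain == weight) // m
    if 20 <= gain:
        handle(weight)
    else:
        price += weight
    nums = gain <= gain
    return weight

7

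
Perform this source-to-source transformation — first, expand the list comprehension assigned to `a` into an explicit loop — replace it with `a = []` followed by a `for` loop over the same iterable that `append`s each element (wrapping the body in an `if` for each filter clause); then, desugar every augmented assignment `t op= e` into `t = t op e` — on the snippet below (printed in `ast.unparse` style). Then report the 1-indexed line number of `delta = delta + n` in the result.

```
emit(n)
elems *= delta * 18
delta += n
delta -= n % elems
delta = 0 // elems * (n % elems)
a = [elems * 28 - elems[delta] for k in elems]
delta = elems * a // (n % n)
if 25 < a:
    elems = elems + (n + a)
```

3

Transformed code:
emit(n)
elems = elems * (delta * 18)
delta = delta + n
delta = delta - n % elems
delta = 0 // elems * (n % elems)
a = []
for k in elems:
    a.append(elems * 28 - elems[delta])
delta = elems * a // (n % n)
if 25 < a:
    elems = elems + (n + a)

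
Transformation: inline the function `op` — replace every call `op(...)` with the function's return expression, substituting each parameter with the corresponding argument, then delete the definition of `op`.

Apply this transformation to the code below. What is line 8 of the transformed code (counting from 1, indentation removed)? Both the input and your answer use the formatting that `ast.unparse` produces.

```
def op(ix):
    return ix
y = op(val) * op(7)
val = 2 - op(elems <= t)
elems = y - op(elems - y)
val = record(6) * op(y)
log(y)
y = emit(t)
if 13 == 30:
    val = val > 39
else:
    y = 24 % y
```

val = val > 39

Transformed code:
y = val * 7
val = 2 - (elems <= t)
elems = y - (elems - y)
val = record(6) * y
log(y)
y = emit(t)
if 13 == 30:
    val = val > 39
else:
    y = 24 % y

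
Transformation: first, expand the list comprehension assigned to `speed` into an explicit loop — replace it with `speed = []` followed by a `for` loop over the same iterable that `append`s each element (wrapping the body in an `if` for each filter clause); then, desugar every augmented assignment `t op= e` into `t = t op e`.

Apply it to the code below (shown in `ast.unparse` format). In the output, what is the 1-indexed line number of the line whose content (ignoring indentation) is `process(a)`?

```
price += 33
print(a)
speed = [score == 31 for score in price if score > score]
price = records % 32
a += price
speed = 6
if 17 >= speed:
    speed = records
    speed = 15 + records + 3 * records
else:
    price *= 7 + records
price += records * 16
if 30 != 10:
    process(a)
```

Transformed code:
price = price + 33
print(a)
speed = []
for score in price:
    if score > score:
        speed.append(score == 31)
price = records % 32
a = a + price
speed = 6
if 17 >= speed:
    speed = records
    speed = 15 + records + 3 * records
else:
    price = price * (7 + records)
price = price + records * 16
if 30 != 10:
    process(a)

17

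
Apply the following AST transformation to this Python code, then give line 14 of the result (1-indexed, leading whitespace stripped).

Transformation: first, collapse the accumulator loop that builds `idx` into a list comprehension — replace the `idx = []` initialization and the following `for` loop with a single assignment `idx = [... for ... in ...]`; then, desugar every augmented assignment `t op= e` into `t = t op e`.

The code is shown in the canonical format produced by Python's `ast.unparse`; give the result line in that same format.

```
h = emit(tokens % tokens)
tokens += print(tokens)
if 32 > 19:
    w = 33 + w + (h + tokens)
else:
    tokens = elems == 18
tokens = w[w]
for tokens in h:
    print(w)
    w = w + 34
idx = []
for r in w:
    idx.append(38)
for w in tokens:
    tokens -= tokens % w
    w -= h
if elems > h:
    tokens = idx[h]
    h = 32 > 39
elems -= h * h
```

w = w - h

Transformed code:
h = emit(tokens % tokens)
tokens = tokens + print(tokens)
if 32 > 19:
    w = 33 + w + (h + tokens)
else:
    tokens = elems == 18
tokens = w[w]
for tokens in h:
    print(w)
    w = w + 34
idx = [38 for r in w]
for w in tokens:
    tokens = tokens - tokens % w
    w = w - h
if elems > h:
    tokens = idx[h]
    h = 32 > 39
elems = elems - h * h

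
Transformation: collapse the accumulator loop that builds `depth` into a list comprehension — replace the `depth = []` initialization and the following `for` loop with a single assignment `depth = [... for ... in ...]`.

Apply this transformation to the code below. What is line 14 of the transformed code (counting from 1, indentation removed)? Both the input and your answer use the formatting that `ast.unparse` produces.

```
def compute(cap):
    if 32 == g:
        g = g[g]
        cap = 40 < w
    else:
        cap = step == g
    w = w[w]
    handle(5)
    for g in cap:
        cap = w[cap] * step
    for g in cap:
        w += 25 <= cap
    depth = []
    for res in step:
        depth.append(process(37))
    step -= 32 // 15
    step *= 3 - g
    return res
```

step -= 32 // 15

Transformed code:
def compute(cap):
    if 32 == g:
        g = g[g]
        cap = 40 < w
    else:
        cap = step == g
    w = w[w]
    handle(5)
    for g in cap:
        cap = w[cap] * step
    for g in cap:
        w += 25 <= cap
    depth = [process(37) for res in step]
    step -= 32 // 15
    step *= 3 - g
    return res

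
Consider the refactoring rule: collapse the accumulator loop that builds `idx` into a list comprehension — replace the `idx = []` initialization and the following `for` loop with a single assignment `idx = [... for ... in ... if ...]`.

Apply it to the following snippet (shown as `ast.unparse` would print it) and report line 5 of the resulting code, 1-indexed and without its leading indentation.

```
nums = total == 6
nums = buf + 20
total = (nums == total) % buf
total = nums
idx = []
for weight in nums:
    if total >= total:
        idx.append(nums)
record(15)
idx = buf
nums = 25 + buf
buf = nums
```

Transformed code:
nums = total == 6
nums = buf + 20
total = (nums == total) % buf
total = nums
idx = [nums for weight in nums if total >= total]
record(15)
idx = buf
nums = 25 + buf
buf = nums

idx = [nums for weight in nums if total >= total]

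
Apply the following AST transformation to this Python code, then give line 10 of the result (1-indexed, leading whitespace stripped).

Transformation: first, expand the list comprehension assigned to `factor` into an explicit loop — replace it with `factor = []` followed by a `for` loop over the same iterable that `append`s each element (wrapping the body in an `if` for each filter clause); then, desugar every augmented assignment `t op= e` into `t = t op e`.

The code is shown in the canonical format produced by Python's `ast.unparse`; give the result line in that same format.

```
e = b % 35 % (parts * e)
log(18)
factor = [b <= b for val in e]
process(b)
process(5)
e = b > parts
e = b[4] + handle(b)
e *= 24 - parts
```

e = e * (24 - parts)

Transformed code:
e = b % 35 % (parts * e)
log(18)
factor = []
for val in e:
    factor.append(b <= b)
process(b)
process(5)
e = b > parts
e = b[4] + handle(b)
e = e * (24 - parts)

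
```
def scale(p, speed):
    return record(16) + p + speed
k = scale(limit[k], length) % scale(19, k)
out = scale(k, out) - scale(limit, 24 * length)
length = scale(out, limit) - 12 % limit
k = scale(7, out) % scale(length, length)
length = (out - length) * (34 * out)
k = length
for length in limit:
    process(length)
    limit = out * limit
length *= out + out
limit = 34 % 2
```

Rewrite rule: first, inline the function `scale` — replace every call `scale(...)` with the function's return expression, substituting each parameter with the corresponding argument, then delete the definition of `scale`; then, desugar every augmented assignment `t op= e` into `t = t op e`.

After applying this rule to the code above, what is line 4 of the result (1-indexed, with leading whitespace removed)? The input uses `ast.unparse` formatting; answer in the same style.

Transformed code:
k = (record(16) + limit[k] + length) % (record(16) + 19 + k)
out = record(16) + k + out - (record(16) + limit + 24 * length)
length = record(16) + out + limit - 12 % limit
k = (record(16) + 7 + out) % (record(16) + length + length)
length = (out - length) * (34 * out)
k = length
for length in limit:
    process(length)
    limit = out * limit
length = length * (out + out)
limit = 34 % 2

k = (record(16) + 7 + out) % (record(16) + length + length)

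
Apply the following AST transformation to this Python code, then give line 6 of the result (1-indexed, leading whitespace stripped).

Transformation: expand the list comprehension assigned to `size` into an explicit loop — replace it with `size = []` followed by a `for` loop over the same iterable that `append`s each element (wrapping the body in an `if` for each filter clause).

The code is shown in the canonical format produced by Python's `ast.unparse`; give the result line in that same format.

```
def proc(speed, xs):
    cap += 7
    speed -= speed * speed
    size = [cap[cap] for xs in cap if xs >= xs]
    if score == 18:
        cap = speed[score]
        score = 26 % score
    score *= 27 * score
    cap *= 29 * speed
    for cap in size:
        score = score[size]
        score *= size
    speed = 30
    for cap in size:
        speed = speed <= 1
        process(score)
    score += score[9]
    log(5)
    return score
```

if xs >= xs:

Transformed code:
def proc(speed, xs):
    cap += 7
    speed -= speed * speed
    size = []
    for xs in cap:
        if xs >= xs:
            size.append(cap[cap])
    if score == 18:
        cap = speed[score]
        score = 26 % score
    score *= 27 * score
    cap *= 29 * speed
    for cap in size:
        score = score[size]
        score *= size
    speed = 30
    for cap in size:
        speed = speed <= 1
        process(score)
    score += score[9]
    log(5)
    return score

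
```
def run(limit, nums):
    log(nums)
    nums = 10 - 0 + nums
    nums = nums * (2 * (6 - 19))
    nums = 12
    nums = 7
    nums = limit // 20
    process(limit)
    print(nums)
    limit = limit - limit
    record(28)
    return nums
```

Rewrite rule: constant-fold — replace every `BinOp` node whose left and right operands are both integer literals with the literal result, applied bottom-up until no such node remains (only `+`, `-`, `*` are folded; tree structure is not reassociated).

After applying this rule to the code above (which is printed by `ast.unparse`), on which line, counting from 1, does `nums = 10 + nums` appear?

Transformed code:
def run(limit, nums):
    log(nums)
    nums = 10 + nums
    nums = nums * -26
    nums = 12
    nums = 7
    nums = limit // 20
    process(limit)
    print(nums)
    limit = limit - limit
    record(28)
    return nums

3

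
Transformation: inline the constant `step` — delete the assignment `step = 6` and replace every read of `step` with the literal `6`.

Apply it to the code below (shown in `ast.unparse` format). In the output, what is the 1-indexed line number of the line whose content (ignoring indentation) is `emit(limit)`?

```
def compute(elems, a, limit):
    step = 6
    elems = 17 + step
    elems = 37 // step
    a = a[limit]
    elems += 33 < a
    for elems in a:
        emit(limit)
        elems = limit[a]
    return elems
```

Transformed code:
def compute(elems, a, limit):
    elems = 17 + 6
    elems = 37 // 6
    a = a[limit]
    elems += 33 < a
    for elems in a:
        emit(limit)
        elems = limit[a]
    return elems

7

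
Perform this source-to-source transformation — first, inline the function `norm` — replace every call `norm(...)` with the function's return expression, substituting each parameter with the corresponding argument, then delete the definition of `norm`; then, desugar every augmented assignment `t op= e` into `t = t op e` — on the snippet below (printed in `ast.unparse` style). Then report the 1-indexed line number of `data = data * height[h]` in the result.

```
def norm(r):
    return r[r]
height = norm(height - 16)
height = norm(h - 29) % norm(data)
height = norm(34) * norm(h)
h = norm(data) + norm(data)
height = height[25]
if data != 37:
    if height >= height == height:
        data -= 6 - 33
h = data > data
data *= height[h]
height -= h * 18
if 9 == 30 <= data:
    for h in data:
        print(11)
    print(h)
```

Transformed code:
height = (height - 16)[height - 16]
height = (h - 29)[h - 29] % data[data]
height = 34[34] * h[h]
h = data[data] + data[data]
height = height[25]
if data != 37:
    if height >= height == height:
        data = data - (6 - 33)
h = data > data
data = data * height[h]
height = height - h * 18
if 9 == 30 <= data:
    for h in data:
        print(11)
    print(h)

10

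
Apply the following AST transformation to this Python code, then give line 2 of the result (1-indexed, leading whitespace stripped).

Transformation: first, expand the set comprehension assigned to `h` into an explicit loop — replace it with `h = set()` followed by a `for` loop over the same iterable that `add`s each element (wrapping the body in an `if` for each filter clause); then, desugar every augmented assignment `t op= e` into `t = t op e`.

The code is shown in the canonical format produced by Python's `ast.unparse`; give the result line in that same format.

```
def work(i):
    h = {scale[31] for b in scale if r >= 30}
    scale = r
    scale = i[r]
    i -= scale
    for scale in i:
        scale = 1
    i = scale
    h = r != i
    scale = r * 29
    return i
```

Transformed code:
def work(i):
    h = set()
    for b in scale:
        if r >= 30:
            h.add(scale[31])
    scale = r
    scale = i[r]
    i = i - scale
    for scale in i:
        scale = 1
    i = scale
    h = r != i
    scale = r * 29
    return i

h = set()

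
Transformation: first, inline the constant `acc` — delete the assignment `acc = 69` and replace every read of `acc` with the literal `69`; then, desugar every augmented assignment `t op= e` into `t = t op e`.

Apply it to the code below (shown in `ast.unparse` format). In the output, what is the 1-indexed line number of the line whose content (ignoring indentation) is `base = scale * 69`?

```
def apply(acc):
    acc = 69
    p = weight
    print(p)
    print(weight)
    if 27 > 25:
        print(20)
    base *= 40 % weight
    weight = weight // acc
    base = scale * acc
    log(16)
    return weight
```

Transformed code:
def apply(acc):
    p = weight
    print(p)
    print(weight)
    if 27 > 25:
        print(20)
    base = base * (40 % weight)
    weight = weight // 69
    base = scale * 69
    log(16)
    return weight

9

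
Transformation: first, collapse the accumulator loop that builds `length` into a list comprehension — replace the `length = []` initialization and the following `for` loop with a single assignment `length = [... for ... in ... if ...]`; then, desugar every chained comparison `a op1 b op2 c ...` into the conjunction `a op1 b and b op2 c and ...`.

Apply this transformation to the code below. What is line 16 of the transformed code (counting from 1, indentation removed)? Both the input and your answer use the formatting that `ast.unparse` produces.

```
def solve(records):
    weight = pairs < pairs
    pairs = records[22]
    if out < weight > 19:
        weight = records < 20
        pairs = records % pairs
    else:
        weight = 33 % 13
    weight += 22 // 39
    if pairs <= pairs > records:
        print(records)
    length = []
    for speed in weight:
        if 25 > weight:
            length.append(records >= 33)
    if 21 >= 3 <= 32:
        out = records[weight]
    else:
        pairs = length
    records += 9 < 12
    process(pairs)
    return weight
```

pairs = length

Transformed code:
def solve(records):
    weight = pairs < pairs
    pairs = records[22]
    if out < weight and weight > 19:
        weight = records < 20
        pairs = records % pairs
    else:
        weight = 33 % 13
    weight += 22 // 39
    if pairs <= pairs and pairs > records:
        print(records)
    length = [records >= 33 for speed in weight if 25 > weight]
    if 21 >= 3 and 3 <= 32:
        out = records[weight]
    else:
        pairs = length
    records += 9 < 12
    process(pairs)
    return weight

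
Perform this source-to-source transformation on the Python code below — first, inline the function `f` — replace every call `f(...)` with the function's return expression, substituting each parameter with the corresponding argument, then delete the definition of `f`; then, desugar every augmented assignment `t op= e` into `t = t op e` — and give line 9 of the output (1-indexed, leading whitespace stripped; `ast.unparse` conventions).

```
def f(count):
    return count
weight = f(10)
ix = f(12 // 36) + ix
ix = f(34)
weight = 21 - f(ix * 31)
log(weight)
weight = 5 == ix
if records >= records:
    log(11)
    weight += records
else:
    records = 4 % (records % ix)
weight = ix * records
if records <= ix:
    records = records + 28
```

Transformed code:
weight = 10
ix = 12 // 36 + ix
ix = 34
weight = 21 - ix * 31
log(weight)
weight = 5 == ix
if records >= records:
    log(11)
    weight = weight + records
else:
    records = 4 % (records % ix)
weight = ix * records
if records <= ix:
    records = records + 28

weight = weight + records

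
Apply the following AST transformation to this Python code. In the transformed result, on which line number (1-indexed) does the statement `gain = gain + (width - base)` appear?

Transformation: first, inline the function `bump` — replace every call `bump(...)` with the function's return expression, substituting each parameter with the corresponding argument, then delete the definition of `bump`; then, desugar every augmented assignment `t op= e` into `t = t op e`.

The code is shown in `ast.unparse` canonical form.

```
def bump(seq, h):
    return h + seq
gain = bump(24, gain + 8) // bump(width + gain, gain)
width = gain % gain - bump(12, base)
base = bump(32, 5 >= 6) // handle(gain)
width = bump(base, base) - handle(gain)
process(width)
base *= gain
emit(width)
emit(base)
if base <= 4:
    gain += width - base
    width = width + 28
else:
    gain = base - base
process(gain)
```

10

Transformed code:
gain = (gain + 8 + 24) // (gain + (width + gain))
width = gain % gain - (base + 12)
base = ((5 >= 6) + 32) // handle(gain)
width = base + base - handle(gain)
process(width)
base = base * gain
emit(width)
emit(base)
if base <= 4:
    gain = gain + (width - base)
    width = width + 28
else:
    gain = base - base
process(gain)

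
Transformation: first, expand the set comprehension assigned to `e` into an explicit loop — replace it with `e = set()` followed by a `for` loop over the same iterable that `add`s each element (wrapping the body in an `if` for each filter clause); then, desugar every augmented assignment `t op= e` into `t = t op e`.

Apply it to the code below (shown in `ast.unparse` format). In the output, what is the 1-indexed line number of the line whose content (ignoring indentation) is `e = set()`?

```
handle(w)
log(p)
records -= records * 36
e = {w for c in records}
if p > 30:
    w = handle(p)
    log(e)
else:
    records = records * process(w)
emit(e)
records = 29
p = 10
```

4

Transformed code:
handle(w)
log(p)
records = records - records * 36
e = set()
for c in records:
    e.add(w)
if p > 30:
    w = handle(p)
    log(e)
else:
    records = records * process(w)
emit(e)
records = 29
p = 10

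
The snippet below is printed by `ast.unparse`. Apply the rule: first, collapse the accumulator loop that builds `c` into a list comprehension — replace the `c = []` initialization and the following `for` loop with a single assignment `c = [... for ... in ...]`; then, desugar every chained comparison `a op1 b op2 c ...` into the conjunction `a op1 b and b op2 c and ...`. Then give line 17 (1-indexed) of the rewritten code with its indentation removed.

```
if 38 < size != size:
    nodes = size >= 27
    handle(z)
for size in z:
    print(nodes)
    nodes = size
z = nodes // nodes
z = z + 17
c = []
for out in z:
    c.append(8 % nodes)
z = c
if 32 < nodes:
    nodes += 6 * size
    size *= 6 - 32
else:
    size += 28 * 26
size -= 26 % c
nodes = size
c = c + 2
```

nodes = size

Transformed code:
if 38 < size and size != size:
    nodes = size >= 27
    handle(z)
for size in z:
    print(nodes)
    nodes = size
z = nodes // nodes
z = z + 17
c = [8 % nodes for out in z]
z = c
if 32 < nodes:
    nodes += 6 * size
    size *= 6 - 32
else:
    size += 28 * 26
size -= 26 % c
nodes = size
c = c + 2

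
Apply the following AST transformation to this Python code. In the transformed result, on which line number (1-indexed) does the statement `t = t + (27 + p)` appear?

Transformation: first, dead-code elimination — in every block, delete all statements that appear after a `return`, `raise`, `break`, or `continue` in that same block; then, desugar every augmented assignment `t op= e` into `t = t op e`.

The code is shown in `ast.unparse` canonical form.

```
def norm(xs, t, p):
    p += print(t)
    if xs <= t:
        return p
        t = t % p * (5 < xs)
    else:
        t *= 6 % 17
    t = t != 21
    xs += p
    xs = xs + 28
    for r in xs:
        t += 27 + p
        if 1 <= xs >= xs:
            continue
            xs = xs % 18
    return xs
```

Transformed code:
def norm(xs, t, p):
    p = p + print(t)
    if xs <= t:
        return p
    else:
        t = t * (6 % 17)
    t = t != 21
    xs = xs + p
    xs = xs + 28
    for r in xs:
        t = t + (27 + p)
        if 1 <= xs >= xs:
            continue
    return xs

11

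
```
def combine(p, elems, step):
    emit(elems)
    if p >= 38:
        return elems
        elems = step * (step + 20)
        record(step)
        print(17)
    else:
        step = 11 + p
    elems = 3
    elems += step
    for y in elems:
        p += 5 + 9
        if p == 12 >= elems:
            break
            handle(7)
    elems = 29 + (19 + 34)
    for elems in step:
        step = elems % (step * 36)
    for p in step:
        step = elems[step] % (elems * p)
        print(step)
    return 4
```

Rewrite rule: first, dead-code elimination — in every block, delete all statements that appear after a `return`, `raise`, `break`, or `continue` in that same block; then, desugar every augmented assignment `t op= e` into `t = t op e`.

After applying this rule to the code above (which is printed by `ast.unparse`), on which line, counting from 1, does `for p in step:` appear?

16

Transformed code:
def combine(p, elems, step):
    emit(elems)
    if p >= 38:
        return elems
    else:
        step = 11 + p
    elems = 3
    elems = elems + step
    for y in elems:
        p = p + (5 + 9)
        if p == 12 >= elems:
            break
    elems = 29 + (19 + 34)
    for elems in step:
        step = elems % (step * 36)
    for p in step:
        step = elems[step] % (elems * p)
        print(step)
    return 4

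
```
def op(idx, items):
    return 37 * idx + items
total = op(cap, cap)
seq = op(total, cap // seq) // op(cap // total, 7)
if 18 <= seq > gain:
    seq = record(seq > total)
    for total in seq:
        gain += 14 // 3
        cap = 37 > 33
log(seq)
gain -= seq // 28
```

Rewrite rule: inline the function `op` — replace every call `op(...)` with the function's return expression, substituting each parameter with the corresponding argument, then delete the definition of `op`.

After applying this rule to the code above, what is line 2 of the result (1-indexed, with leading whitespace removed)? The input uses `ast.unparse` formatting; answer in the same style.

Transformed code:
total = 37 * cap + cap
seq = (37 * total + cap // seq) // (37 * (cap // total) + 7)
if 18 <= seq > gain:
    seq = record(seq > total)
    for total in seq:
        gain += 14 // 3
        cap = 37 > 33
log(seq)
gain -= seq // 28

seq = (37 * total + cap // seq) // (37 * (cap // total) + 7)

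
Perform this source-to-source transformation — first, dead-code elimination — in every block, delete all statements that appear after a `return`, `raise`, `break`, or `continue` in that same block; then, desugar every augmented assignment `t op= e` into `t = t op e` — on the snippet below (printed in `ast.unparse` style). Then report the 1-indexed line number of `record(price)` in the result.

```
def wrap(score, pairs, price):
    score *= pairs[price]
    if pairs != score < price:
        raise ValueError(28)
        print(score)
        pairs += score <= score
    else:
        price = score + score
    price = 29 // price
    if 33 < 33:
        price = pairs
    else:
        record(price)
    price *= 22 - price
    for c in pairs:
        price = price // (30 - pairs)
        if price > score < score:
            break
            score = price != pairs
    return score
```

Transformed code:
def wrap(score, pairs, price):
    score = score * pairs[price]
    if pairs != score < price:
        raise ValueError(28)
    else:
        price = score + score
    price = 29 // price
    if 33 < 33:
        price = pairs
    else:
        record(price)
    price = price * (22 - price)
    for c in pairs:
        price = price // (30 - pairs)
        if price > score < score:
            break
    return score

11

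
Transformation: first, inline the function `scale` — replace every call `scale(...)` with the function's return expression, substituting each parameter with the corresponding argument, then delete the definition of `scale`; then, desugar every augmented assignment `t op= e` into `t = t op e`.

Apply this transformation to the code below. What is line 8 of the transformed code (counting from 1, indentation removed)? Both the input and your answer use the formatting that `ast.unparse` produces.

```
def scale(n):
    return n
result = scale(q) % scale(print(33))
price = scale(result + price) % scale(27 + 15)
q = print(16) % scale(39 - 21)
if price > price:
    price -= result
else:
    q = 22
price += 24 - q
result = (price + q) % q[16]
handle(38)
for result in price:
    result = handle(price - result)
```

price = price + (24 - q)

Transformed code:
result = q % print(33)
price = (result + price) % (27 + 15)
q = print(16) % (39 - 21)
if price > price:
    price = price - result
else:
    q = 22
price = price + (24 - q)
result = (price + q) % q[16]
handle(38)
for result in price:
    result = handle(price - result)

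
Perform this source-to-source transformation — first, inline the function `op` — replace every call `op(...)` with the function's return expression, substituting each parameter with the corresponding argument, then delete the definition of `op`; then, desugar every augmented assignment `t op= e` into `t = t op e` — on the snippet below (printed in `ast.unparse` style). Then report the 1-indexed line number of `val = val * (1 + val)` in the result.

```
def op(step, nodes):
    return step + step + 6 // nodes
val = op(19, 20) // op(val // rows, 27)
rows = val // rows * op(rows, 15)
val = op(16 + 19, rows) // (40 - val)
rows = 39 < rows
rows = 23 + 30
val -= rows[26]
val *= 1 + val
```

7

Transformed code:
val = (19 + 19 + 6 // 20) // (val // rows + val // rows + 6 // 27)
rows = val // rows * (rows + rows + 6 // 15)
val = (16 + 19 + (16 + 19) + 6 // rows) // (40 - val)
rows = 39 < rows
rows = 23 + 30
val = val - rows[26]
val = val * (1 + val)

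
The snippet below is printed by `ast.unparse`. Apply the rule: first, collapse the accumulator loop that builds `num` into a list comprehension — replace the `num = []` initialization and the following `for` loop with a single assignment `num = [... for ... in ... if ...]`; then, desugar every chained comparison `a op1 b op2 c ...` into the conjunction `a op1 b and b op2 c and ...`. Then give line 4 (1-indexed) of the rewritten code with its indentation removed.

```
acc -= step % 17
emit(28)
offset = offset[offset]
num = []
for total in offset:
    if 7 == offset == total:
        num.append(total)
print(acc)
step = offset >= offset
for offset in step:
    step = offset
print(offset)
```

num = [total for total in offset if 7 == offset and offset == total]

Transformed code:
acc -= step % 17
emit(28)
offset = offset[offset]
num = [total for total in offset if 7 == offset and offset == total]
print(acc)
step = offset >= offset
for offset in step:
    step = offset
print(offset)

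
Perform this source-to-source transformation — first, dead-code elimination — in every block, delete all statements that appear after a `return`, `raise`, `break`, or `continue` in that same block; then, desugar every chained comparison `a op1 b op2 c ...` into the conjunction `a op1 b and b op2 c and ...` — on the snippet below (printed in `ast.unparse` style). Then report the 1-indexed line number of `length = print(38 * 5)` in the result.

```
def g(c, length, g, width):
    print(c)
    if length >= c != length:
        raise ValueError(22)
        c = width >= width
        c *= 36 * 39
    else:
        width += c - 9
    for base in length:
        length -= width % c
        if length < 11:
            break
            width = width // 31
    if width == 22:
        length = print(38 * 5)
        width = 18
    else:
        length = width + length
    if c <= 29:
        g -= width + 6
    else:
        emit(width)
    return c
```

12

Transformed code:
def g(c, length, g, width):
    print(c)
    if length >= c and c != length:
        raise ValueError(22)
    else:
        width += c - 9
    for base in length:
        length -= width % c
        if length < 11:
            break
    if width == 22:
        length = print(38 * 5)
        width = 18
    else:
        length = width + length
    if c <= 29:
        g -= width + 6
    else:
        emit(width)
    return c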